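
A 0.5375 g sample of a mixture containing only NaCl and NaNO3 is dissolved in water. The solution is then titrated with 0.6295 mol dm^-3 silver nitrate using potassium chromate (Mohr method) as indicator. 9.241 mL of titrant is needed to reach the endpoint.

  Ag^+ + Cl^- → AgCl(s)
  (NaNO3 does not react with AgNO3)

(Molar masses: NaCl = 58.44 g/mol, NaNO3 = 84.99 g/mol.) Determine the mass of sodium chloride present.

0.3400 g

n(AgNO3) = 0.009241 × 0.6295 = 5.817 × 10^-3 mol
Let x = n(NaCl), y = n(NaNO3).
Titrant: 1x = 5.817 × 10^-3;  mass: 58.44x + 84.99y = 0.5375
Solving, x = 5.817 × 10^-3 mol, y = 2.324 × 10^-3 mol
mass of NaCl = 5.817 × 10^-3 × 58.44 = 0.3400 g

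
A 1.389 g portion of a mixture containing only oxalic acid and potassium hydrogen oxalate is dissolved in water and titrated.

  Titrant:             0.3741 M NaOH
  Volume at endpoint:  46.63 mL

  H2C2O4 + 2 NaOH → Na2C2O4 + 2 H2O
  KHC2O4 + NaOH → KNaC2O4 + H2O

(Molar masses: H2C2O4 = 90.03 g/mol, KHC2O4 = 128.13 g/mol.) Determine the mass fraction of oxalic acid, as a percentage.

n(NaOH) = 0.04663 × 0.3741 = 0.01744 mol
Let x = n(H2C2O4), y = n(KHC2O4).
Titrant: 2x + 1y = 0.01744;  mass: 90.03x + 128.13y = 1.389
Solving, x = 5.090 × 10^-3 mol, y = 7.264 × 10^-3 mol
mass of H2C2O4 = 5.090 × 10^-3 × 90.03 = 0.4583 g
% H2C2O4 = 0.4583 / 1.389 × 100 = 32.99 %

32.99 %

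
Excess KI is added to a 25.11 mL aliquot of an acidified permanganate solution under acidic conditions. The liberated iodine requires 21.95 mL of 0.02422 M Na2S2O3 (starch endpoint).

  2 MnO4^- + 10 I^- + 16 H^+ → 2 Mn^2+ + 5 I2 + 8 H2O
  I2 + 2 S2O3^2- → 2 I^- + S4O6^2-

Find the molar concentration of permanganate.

n(S2O3^2-) = 0.02195 × 0.02422 = 5.316 × 10^-4 mol
n(I2) = n(S2O3^2-)/2 = 2.658 × 10^-4 mol
From the 2:5 ratio, n(MnO4^-) in the aliquot = 2/5 × 2.658 × 10^-4 = 1.063 × 10^-4 mol
[MnO4^-] = 1.063 × 10^-4 / 0.02511 = 0.004234 mol/L

0.004234 M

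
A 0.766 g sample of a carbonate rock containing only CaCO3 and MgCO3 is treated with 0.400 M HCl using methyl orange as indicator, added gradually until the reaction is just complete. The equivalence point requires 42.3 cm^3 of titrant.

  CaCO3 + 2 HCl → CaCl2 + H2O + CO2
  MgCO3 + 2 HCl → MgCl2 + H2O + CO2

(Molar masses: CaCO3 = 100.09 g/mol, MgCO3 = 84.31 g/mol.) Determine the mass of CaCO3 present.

0.335 g

n(HCl) = 0.0423 × 0.400 = 0.0169 mol
Let x = n(CaCO3), y = n(MgCO3).
Titrant: 2x + 2y = 0.0169;  mass: 100.09x + 84.31y = 0.766
Solving, x = 3.34 × 10^-3 mol, y = 5.12 × 10^-3 mol
mass of CaCO3 = 3.34 × 10^-3 × 100.09 = 0.335 g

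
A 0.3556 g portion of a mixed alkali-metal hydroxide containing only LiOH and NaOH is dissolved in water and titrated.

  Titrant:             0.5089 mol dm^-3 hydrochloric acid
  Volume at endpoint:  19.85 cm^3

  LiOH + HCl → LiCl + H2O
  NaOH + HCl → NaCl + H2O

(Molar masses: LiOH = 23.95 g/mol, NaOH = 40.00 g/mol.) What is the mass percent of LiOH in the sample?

20.34 %

n(HCl) = 0.01985 × 0.5089 = 0.01010 mol
Let x = n(LiOH), y = n(NaOH).
Titrant: 1x + 1y = 0.01010;  mass: 23.95x + 40.00y = 0.3556
Solving, x = 3.020 × 10^-3 mol, y = 7.082 × 10^-3 mol
mass of LiOH = 3.020 × 10^-3 × 23.95 = 0.07232 g
% LiOH = 0.07232 / 0.3556 × 100 = 20.34 %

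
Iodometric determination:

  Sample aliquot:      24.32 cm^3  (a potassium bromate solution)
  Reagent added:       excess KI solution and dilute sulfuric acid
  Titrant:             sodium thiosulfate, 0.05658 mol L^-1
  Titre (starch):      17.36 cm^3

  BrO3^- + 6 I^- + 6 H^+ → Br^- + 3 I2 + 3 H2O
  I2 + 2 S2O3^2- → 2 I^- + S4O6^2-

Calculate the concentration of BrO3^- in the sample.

n(S2O3^2-) = 0.01736 × 0.05658 = 9.822 × 10^-4 mol
n(I2) = n(S2O3^2-)/2 = 4.911 × 10^-4 mol
From the 1:3 ratio, n(BrO3^-) in the aliquot = 1/3 × 4.911 × 10^-4 = 1.637 × 10^-4 mol
[BrO3^-] = 1.637 × 10^-4 / 0.02432 = 0.006731 mol/L

0.006731 mol/L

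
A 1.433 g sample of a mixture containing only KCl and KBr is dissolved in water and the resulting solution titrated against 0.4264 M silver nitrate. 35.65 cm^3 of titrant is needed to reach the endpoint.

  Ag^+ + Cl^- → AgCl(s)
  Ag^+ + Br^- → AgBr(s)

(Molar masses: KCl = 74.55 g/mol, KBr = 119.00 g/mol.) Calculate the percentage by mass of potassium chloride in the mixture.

n(AgNO3) = 0.03565 × 0.4264 = 0.01520 mol
Let x = n(KCl), y = n(KBr).
Titrant: 1x + 1y = 0.01520;  mass: 74.55x + 119.00y = 1.433
Solving, x = 8.458 × 10^-3 mol, y = 6.744 × 10^-3 mol
mass of KCl = 8.458 × 10^-3 × 74.55 = 0.6305 g
% KCl = 0.6305 / 1.433 × 100 = 44.00 %

44.00 %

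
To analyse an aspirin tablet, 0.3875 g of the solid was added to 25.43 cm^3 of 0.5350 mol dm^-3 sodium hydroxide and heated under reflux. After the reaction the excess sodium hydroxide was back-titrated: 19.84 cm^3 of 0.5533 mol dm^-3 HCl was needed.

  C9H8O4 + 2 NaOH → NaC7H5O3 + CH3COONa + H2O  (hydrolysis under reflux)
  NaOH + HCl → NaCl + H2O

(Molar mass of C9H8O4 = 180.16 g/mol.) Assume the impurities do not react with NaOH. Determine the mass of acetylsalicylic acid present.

n(NaOH) added = 0.02543 × 0.5350 = 0.01361 mol
n(HCl) used in back-titration = 0.01984 × 0.5533 = 0.01098 mol
n(NaOH) left over = 0.01098 mol (1:1 ratio)
n(NaOH) consumed by analyte = 0.01361 − 0.01098 = 2.628 × 10^-3 mol
From the 1:2 ratio, n(C9H8O4) = 1/2 × 2.628 × 10^-3 = 1.314 × 10^-3 mol
mass of C9H8O4 = 1.314 × 10^-3 × 180.16 = 0.2367 g

0.2367 g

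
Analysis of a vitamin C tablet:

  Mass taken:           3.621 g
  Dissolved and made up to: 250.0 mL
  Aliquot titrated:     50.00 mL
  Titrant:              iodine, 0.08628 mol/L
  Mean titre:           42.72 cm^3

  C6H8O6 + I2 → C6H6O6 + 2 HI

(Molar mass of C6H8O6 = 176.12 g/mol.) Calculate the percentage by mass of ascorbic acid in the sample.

89.64 %

n(I2) per titration = 0.04272 × 0.08628 = 3.686 × 10^-3 mol
n(C6H8O6) in each aliquot = 3.686 × 10^-3 mol (1:1 ratio)
n(C6H8O6) in the whole flask = 3.686 × 10^-3 × 250.0/50.00 = 0.01843 mol
mass of C6H8O6 = 0.01843 × 176.12 = 3.246 g
% C6H8O6 = 3.246 / 3.621 × 100 = 89.64 %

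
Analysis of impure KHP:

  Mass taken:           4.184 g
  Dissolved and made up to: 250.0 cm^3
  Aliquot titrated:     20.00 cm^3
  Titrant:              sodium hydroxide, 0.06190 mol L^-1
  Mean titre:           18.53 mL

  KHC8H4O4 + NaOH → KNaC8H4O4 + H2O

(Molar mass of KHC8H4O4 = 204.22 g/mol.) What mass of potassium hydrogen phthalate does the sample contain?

2.928 g

n(NaOH) per titration = 0.01853 × 0.06190 = 1.147 × 10^-3 mol
n(KHC8H4O4) in each aliquot = 1.147 × 10^-3 mol (1:1 ratio)
n(KHC8H4O4) in the whole flask = 1.147 × 10^-3 × 250.0/20.00 = 0.01434 mol
mass of KHC8H4O4 = 0.01434 × 204.22 = 2.928 g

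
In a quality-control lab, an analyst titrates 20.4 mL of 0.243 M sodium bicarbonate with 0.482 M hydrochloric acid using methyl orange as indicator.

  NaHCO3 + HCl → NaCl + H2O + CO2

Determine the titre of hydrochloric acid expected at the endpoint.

10.3 mL

n(NaHCO3) = 0.0204 L × 0.243 mol/L = 4.96 × 10^-3 mol
n(HCl) = 4.96 × 10^-3 mol (1:1 stoichiometry)
V(HCl) = 4.96 × 10^-3 mol / 0.482 mol/L = 0.0103 L = 10.3 mL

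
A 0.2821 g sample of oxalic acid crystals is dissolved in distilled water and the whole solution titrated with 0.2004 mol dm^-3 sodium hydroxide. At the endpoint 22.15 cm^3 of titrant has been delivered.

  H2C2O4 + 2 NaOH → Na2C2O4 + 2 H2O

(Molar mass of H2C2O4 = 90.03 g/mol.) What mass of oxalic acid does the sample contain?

n(NaOH) = 0.02215 L × 0.2004 mol/L = 4.439 × 10^-3 mol
From the 1:2 ratio, n(H2C2O4) = 1/2 × 4.439 × 10^-3 = 2.219 × 10^-3 mol
mass of H2C2O4 = 2.219 × 10^-3 × 90.03 g/mol = 0.1998 g

0.1998 g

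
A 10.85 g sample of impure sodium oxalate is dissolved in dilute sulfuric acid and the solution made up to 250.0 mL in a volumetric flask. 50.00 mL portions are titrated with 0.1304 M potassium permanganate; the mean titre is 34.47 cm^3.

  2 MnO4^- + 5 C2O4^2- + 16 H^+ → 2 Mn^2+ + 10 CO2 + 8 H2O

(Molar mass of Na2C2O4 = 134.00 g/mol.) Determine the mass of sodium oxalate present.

n(KMnO4) per titration = 0.03447 × 0.1304 = 4.495 × 10^-3 mol
From the 5:2 ratio, n(Na2C2O4) in each aliquot = 5/2 × 4.495 × 10^-3 = 0.01124 mol
n(Na2C2O4) in the whole flask = 0.01124 × 250.0/50.00 = 0.05619 mol
mass of Na2C2O4 = 0.05619 × 134.00 = 7.529 g

7.529 g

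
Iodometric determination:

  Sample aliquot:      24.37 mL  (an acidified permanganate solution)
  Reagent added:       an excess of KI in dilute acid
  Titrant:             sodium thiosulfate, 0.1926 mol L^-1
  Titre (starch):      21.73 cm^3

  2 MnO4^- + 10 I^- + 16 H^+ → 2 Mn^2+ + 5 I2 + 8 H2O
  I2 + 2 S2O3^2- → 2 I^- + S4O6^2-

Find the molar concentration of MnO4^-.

0.03435 mol/L

n(S2O3^2-) = 0.02173 × 0.1926 = 4.185 × 10^-3 mol
n(I2) = n(S2O3^2-)/2 = 2.093 × 10^-3 mol
From the 2:5 ratio, n(MnO4^-) in the aliquot = 2/5 × 2.093 × 10^-3 = 8.370 × 10^-4 mol
[MnO4^-] = 8.370 × 10^-4 / 0.02437 = 0.03435 mol/L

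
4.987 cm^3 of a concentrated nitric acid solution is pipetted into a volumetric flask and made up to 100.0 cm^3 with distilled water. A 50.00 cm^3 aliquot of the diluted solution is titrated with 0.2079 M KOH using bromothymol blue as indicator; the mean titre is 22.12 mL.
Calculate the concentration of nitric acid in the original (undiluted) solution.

HNO3 + KOH → KNO3 + H2O
n(KOH) = 0.02212 × 0.2079 = 4.599 × 10^-3 mol
n(HNO3) in the aliquot = 4.599 × 10^-3 mol (1:1 ratio)
[HNO3]_dilute = 4.599 × 10^-3 / 0.05000 = 0.09197 mol/L
Dilution factor = 100.0 / 4.987 = 20.05
[HNO3]_stock = 0.09197 × 20.05 = 1.844 mol/L

1.844 M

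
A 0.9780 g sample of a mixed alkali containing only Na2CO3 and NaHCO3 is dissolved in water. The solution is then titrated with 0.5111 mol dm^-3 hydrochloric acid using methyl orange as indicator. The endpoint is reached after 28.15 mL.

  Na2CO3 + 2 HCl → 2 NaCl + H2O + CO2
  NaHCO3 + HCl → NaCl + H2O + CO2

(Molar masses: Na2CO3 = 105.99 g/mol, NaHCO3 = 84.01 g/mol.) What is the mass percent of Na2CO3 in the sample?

40.30 %

n(HCl) = 0.02815 × 0.5111 = 0.01439 mol
Let x = n(Na2CO3), y = n(NaHCO3).
Titrant: 2x + 1y = 0.01439;  mass: 105.99x + 84.01y = 0.9780
Solving, x = 3.719 × 10^-3 mol, y = 6.949 × 10^-3 mol
mass of Na2CO3 = 3.719 × 10^-3 × 105.99 = 0.3942 g
% Na2CO3 = 0.3942 / 0.9780 × 100 = 40.30 %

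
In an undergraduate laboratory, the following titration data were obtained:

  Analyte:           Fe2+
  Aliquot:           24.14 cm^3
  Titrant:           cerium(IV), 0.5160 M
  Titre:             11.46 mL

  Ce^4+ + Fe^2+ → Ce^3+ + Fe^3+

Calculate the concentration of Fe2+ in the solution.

n(Ce4+) = 0.01146 L × 0.5160 mol/L = 5.913 × 10^-3 mol
n(Fe2+) = 5.913 × 10^-3 mol (1:1 mole ratio)
[Fe2+] = 5.913 × 10^-3 mol / 0.02414 L = 0.2450 mol/L

0.2450 M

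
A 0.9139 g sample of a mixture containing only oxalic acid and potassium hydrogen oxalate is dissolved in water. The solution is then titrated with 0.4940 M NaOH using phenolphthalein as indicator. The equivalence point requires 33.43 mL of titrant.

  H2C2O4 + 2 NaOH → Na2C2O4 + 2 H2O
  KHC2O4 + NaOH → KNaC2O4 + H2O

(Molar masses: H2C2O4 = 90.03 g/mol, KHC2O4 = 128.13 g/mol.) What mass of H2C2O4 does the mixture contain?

n(NaOH) = 0.03343 × 0.4940 = 0.01651 mol
Let x = n(H2C2O4), y = n(KHC2O4).
Titrant: 2x + 1y = 0.01651;  mass: 90.03x + 128.13y = 0.9139
Solving, x = 7.232 × 10^-3 mol, y = 2.051 × 10^-3 mol
mass of H2C2O4 = 7.232 × 10^-3 × 90.03 = 0.6511 g

0.6511 g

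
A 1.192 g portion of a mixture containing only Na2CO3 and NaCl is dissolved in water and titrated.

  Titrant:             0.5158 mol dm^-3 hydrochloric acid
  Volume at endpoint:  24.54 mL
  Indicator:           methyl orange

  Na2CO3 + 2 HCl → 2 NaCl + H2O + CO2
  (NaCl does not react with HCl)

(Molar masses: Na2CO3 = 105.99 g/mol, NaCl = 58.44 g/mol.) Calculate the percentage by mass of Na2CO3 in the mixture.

n(HCl) = 0.02454 × 0.5158 = 0.01266 mol
Let x = n(Na2CO3), y = n(NaCl).
Titrant: 2x = 0.01266;  mass: 105.99x + 58.44y = 1.192
Solving, x = 6.329 × 10^-3 mol, y = 8.919 × 10^-3 mol
mass of Na2CO3 = 6.329 × 10^-3 × 105.99 = 0.6708 g
% Na2CO3 = 0.6708 / 1.192 × 100 = 56.27 %

56.27 %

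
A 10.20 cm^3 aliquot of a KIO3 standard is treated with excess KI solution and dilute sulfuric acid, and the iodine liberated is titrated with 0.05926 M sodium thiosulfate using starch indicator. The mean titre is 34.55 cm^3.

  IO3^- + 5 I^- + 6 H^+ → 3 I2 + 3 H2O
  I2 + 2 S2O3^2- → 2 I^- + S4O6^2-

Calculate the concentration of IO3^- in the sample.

n(S2O3^2-) = 0.03455 × 0.05926 = 2.047 × 10^-3 mol
n(I2) = n(S2O3^2-)/2 = 1.024 × 10^-3 mol
From the 1:3 ratio, n(IO3^-) in the aliquot = 1/3 × 1.024 × 10^-3 = 3.412 × 10^-4 mol
[IO3^-] = 3.412 × 10^-4 / 0.01020 = 0.03345 mol/L

0.03345 M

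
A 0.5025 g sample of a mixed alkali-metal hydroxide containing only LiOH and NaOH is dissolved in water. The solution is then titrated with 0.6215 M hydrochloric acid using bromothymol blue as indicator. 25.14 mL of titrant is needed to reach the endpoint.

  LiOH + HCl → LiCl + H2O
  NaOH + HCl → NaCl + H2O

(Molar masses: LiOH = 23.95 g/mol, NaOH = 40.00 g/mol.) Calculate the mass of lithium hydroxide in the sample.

n(HCl) = 0.02514 × 0.6215 = 0.01562 mol
Let x = n(LiOH), y = n(NaOH).
Titrant: 1x + 1y = 0.01562;  mass: 23.95x + 40.00y = 0.5025
Solving, x = 7.631 × 10^-3 mol, y = 7.993 × 10^-3 mol
mass of LiOH = 7.631 × 10^-3 × 23.95 = 0.1828 g

0.1828 g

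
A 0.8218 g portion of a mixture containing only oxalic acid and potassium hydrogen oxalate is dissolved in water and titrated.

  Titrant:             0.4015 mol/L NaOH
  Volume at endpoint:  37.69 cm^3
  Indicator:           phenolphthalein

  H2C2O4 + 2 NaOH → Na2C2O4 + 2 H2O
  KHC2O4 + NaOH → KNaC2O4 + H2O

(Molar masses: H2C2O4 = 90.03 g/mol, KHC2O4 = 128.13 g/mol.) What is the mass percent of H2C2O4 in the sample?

73.62 %

n(NaOH) = 0.03769 × 0.4015 = 0.01513 mol
Let x = n(H2C2O4), y = n(KHC2O4).
Titrant: 2x + 1y = 0.01513;  mass: 90.03x + 128.13y = 0.8218
Solving, x = 6.720 × 10^-3 mol, y = 1.692 × 10^-3 mol
mass of H2C2O4 = 6.720 × 10^-3 × 90.03 = 0.6050 g
% H2C2O4 = 0.6050 / 0.8218 × 100 = 73.62 %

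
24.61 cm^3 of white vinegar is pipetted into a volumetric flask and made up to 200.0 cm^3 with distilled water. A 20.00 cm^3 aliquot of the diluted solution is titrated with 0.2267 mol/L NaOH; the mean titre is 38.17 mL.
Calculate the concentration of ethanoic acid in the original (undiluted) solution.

3.516 mol/L

CH3COOH + NaOH → CH3COONa + H2O
n(NaOH) = 0.03817 × 0.2267 = 8.653 × 10^-3 mol
n(CH3COOH) in the aliquot = 8.653 × 10^-3 mol (1:1 ratio)
[CH3COOH]_dilute = 8.653 × 10^-3 / 0.02000 = 0.4327 mol/L
Dilution factor = 200.0 / 24.61 = 8.127
[CH3COOH]_stock = 0.4327 × 8.127 = 3.516 mol/L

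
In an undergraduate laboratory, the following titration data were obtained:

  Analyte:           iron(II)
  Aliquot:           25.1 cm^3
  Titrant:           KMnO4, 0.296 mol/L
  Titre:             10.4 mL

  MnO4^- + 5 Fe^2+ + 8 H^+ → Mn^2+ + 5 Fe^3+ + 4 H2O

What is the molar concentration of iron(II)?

n(KMnO4) = 0.0104 L × 0.296 mol/L = 3.08 × 10^-3 mol
From the 5:1 mole ratio, n(Fe2+) = 5/1 × 3.08 × 10^-3 = 0.0154 mol
[Fe2+] = 0.0154 mol / 0.0251 L = 0.613 mol/L

0.613 mol/L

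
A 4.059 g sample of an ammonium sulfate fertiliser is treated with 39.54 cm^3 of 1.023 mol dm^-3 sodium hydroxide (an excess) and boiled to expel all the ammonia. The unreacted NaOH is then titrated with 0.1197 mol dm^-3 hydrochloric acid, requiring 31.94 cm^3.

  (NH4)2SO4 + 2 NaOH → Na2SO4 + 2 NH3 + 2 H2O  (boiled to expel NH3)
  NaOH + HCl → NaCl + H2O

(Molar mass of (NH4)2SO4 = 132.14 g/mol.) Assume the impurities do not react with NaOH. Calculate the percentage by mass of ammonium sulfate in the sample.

59.62 %

n(NaOH) added = 0.03954 × 1.023 = 0.04045 mol
n(HCl) used in back-titration = 0.03194 × 0.1197 = 3.823 × 10^-3 mol
n(NaOH) left over = 3.823 × 10^-3 mol (1:1 ratio)
n(NaOH) consumed by analyte = 0.04045 − 3.823 × 10^-3 = 0.03663 mol
From the 1:2 ratio, n((NH4)2SO4) = 1/2 × 0.03663 = 0.01831 mol
mass of (NH4)2SO4 = 0.01831 × 132.14 = 2.420 g
% (NH4)2SO4 = 2.420 / 4.059 × 100 = 59.62 %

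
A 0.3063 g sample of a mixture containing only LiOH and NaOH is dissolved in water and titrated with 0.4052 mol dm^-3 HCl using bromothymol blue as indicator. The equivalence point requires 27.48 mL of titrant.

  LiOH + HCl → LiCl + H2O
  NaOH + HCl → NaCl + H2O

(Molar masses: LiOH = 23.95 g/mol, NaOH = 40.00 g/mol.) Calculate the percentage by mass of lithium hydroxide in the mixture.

67.76 %

n(HCl) = 0.02748 × 0.4052 = 0.01113 mol
Let x = n(LiOH), y = n(NaOH).
Titrant: 1x + 1y = 0.01113;  mass: 23.95x + 40.00y = 0.3063
Solving, x = 8.666 × 10^-3 mol, y = 2.468 × 10^-3 mol
mass of LiOH = 8.666 × 10^-3 × 23.95 = 0.2076 g
% LiOH = 0.2076 / 0.3063 × 100 = 67.76 %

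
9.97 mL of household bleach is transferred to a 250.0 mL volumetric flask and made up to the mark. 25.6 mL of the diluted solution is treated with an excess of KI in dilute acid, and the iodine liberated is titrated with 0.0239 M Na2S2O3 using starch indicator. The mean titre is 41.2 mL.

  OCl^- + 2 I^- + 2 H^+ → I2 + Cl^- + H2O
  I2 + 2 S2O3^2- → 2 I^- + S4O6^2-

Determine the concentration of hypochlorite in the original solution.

0.482 M

n(S2O3^2-) = 0.0412 × 0.0239 = 9.85 × 10^-4 mol
n(I2) = n(S2O3^2-)/2 = 4.92 × 10^-4 mol
n(OCl^-) in the aliquot = 4.92 × 10^-4 mol (1:1 ratio)
[OCl^-]_dilute = 4.92 × 10^-4 / 0.0256 = 0.0192 mol/L
[OCl^-]_original = 0.0192 × 250.0/9.97 = 0.482 mol/L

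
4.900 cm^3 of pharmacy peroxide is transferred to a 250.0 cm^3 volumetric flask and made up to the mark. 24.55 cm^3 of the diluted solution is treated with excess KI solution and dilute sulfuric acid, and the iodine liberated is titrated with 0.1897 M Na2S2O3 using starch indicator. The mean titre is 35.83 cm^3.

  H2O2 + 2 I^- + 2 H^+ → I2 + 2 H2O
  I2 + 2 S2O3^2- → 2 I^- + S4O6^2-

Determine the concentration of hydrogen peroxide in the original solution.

7.063 M

n(S2O3^2-) = 0.03583 × 0.1897 = 6.797 × 10^-3 mol
n(I2) = n(S2O3^2-)/2 = 3.398 × 10^-3 mol
n(H2O2) in the aliquot = 3.398 × 10^-3 mol (1:1 ratio)
[H2O2]_dilute = 3.398 × 10^-3 / 0.02455 = 0.1384 mol/L
[H2O2]_original = 0.1384 × 250.0/4.900 = 7.063 mol/L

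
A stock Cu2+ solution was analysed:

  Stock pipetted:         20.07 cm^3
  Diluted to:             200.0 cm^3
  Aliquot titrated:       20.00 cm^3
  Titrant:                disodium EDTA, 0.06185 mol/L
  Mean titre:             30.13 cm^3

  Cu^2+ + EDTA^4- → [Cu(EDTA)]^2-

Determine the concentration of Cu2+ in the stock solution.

n(EDTA) = 0.03013 × 0.06185 = 1.864 × 10^-3 mol
n(Cu2+) in the aliquot = 1.864 × 10^-3 mol (1:1 ratio)
[Cu2+]_dilute = 1.864 × 10^-3 / 0.02000 = 0.09318 mol/L
Dilution factor = 200.0 / 20.07 = 9.965
[Cu2+]_stock = 0.09318 × 9.965 = 0.9285 mol/L

0.9285 mol/L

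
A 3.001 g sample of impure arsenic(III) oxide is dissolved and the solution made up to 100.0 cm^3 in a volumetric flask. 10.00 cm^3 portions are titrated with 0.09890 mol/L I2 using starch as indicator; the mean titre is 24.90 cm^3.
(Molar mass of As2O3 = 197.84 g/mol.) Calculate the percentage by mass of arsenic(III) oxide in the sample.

As2O3 + 2 I2 + 2 H2O → As2O5 + 4 HI
n(I2) per titration = 0.02490 × 0.09890 = 2.463 × 10^-3 mol
From the 1:2 ratio, n(As2O3) in each aliquot = 1/2 × 2.463 × 10^-3 = 1.231 × 10^-3 mol
n(As2O3) in the whole flask = 1.231 × 10^-3 × 100.0/10.00 = 0.01231 mol
mass of As2O3 = 0.01231 × 197.84 = 2.436 g
% As2O3 = 2.436 / 3.001 × 100 = 81.17 %

81.17 %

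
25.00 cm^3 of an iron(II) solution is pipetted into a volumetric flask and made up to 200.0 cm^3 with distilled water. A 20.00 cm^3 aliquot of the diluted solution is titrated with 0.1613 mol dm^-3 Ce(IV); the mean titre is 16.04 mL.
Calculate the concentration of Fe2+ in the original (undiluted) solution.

1.035 mol/L

Ce^4+ + Fe^2+ → Ce^3+ + Fe^3+
n(Ce4+) = 0.01604 × 0.1613 = 2.587 × 10^-3 mol
n(Fe2+) in the aliquot = 2.587 × 10^-3 mol (1:1 ratio)
[Fe2+]_dilute = 2.587 × 10^-3 / 0.02000 = 0.1294 mol/L
Dilution factor = 200.0 / 25.00 = 8.000
[Fe2+]_stock = 0.1294 × 8.000 = 1.035 mol/L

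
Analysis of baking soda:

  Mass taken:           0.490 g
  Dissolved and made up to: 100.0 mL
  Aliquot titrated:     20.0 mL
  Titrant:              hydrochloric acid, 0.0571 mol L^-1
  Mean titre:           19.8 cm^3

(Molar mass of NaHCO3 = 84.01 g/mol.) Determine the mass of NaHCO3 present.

NaHCO3 + HCl → NaCl + H2O + CO2
n(HCl) per titration = 0.0198 × 0.0571 = 1.13 × 10^-3 mol
n(NaHCO3) in each aliquot = 1.13 × 10^-3 mol (1:1 ratio)
n(NaHCO3) in the whole flask = 1.13 × 10^-3 × 100.0/20.0 = 5.65 × 10^-3 mol
mass of NaHCO3 = 5.65 × 10^-3 × 84.01 = 0.475 g

0.475 g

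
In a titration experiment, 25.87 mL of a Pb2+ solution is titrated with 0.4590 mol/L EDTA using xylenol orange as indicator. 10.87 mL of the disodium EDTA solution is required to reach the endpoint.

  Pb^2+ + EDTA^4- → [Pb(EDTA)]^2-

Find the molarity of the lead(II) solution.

0.1929 mol/L

n(EDTA) = 0.01087 L × 0.4590 mol/L = 4.989 × 10^-3 mol
n(Pb2+) = 4.989 × 10^-3 mol (1:1 mole ratio)
[Pb2+] = 4.989 × 10^-3 mol / 0.02587 L = 0.1929 mol/L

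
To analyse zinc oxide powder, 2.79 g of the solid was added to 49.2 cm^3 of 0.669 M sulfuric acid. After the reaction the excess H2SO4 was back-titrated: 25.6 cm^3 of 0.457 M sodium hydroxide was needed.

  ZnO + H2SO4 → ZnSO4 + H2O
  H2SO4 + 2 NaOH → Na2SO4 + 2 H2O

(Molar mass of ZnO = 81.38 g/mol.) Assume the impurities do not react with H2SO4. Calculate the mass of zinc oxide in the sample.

n(H2SO4) added = 0.0492 × 0.669 = 0.0329 mol
n(NaOH) used in back-titration = 0.0256 × 0.457 = 0.0117 mol
From the 1:2 ratio, n(H2SO4) left over = 1/2 × 0.0117 = 5.85 × 10^-3 mol
n(H2SO4) consumed by analyte = 0.0329 − 5.85 × 10^-3 = 0.0271 mol
n(ZnO) = 0.0271 mol (1:1 ratio)
mass of ZnO = 0.0271 × 81.38 = 2.20 g

2.20 g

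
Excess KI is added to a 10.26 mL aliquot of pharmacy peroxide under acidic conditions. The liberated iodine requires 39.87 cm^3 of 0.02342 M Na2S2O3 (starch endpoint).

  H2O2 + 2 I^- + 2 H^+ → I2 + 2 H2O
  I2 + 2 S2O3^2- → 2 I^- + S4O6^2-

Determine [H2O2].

0.04550 M

n(S2O3^2-) = 0.03987 × 0.02342 = 9.338 × 10^-4 mol
n(I2) = n(S2O3^2-)/2 = 4.669 × 10^-4 mol
n(H2O2) in the aliquot = 4.669 × 10^-4 mol (1:1 ratio)
[H2O2] = 4.669 × 10^-4 / 0.01026 = 0.04550 mol/L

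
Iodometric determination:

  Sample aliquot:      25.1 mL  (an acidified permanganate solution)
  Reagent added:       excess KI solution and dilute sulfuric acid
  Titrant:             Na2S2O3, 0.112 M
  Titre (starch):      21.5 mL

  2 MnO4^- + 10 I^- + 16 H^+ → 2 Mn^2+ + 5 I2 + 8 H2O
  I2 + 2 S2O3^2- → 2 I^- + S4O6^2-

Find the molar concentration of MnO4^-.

n(S2O3^2-) = 0.0215 × 0.112 = 2.41 × 10^-3 mol
n(I2) = n(S2O3^2-)/2 = 1.20 × 10^-3 mol
From the 2:5 ratio, n(MnO4^-) in the aliquot = 2/5 × 1.20 × 10^-3 = 4.82 × 10^-4 mol
[MnO4^-] = 4.82 × 10^-4 / 0.0251 = 0.0192 mol/L

0.0192 M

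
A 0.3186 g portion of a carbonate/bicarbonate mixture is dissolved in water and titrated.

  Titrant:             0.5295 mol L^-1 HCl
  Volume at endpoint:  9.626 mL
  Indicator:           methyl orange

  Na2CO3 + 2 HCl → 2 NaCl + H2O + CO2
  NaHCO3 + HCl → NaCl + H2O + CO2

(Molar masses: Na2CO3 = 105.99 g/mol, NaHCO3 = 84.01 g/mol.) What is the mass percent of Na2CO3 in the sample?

58.78 %

n(HCl) = 0.009626 × 0.5295 = 5.097 × 10^-3 mol
Let x = n(Na2CO3), y = n(NaHCO3).
Titrant: 2x + 1y = 5.097 × 10^-3;  mass: 105.99x + 84.01y = 0.3186
Solving, x = 1.767 × 10^-3 mol, y = 1.563 × 10^-3 mol
mass of Na2CO3 = 1.767 × 10^-3 × 105.99 = 0.1873 g
% Na2CO3 = 0.1873 / 0.3186 × 100 = 58.78 %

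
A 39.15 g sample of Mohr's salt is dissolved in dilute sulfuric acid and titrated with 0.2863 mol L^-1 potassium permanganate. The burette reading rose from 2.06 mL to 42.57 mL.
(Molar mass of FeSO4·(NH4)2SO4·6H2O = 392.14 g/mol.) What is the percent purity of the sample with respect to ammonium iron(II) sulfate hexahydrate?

MnO4^- + 5 Fe^2+ + 8 H^+ → Mn^2+ + 5 Fe^3+ + 4 H2O
n(KMnO4) = 0.04051 L × 0.2863 mol/L = 0.01160 mol
From the 5:1 ratio, n(FeSO4·(NH4)2SO4·6H2O) = 5/1 × 0.01160 = 0.05799 mol
mass of FeSO4·(NH4)2SO4·6H2O = 0.05799 × 392.14 g/mol = 22.74 g
% FeSO4·(NH4)2SO4·6H2O = 22.74 / 39.15 × 100 = 58.08 %

58.08 %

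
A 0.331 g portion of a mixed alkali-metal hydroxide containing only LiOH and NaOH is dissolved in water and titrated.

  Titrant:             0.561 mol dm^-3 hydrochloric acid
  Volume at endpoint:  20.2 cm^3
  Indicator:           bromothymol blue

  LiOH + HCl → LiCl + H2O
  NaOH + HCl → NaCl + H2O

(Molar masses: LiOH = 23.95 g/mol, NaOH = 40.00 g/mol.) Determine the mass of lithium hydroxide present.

0.182 g

n(HCl) = 0.0202 × 0.561 = 0.0113 mol
Let x = n(LiOH), y = n(NaOH).
Titrant: 1x + 1y = 0.0113;  mass: 23.95x + 40.00y = 0.331
Solving, x = 7.62 × 10^-3 mol, y = 3.71 × 10^-3 mol
mass of LiOH = 7.62 × 10^-3 × 23.95 = 0.182 g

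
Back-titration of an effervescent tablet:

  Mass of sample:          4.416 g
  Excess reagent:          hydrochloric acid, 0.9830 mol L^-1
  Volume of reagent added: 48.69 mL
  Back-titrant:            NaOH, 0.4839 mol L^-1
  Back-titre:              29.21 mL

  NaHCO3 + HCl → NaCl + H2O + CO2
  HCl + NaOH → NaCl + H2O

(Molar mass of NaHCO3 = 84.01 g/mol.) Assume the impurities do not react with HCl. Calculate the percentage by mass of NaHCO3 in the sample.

64.16 %

n(HCl) added = 0.04869 × 0.9830 = 0.04786 mol
n(NaOH) used in back-titration = 0.02921 × 0.4839 = 0.01413 mol
n(HCl) left over = 0.01413 mol (1:1 ratio)
n(HCl) consumed by analyte = 0.04786 − 0.01413 = 0.03373 mol
n(NaHCO3) = 0.03373 mol (1:1 ratio)
mass of NaHCO3 = 0.03373 × 84.01 = 2.833 g
% NaHCO3 = 2.833 / 4.416 × 100 = 64.16 %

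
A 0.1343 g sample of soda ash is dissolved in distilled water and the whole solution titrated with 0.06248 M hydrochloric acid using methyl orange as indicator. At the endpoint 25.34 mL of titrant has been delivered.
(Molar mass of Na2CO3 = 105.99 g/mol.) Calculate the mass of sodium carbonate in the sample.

Na2CO3 + 2 HCl → 2 NaCl + H2O + CO2
n(HCl) = 0.02534 L × 0.06248 mol/L = 1.583 × 10^-3 mol
From the 1:2 ratio, n(Na2CO3) = 1/2 × 1.583 × 10^-3 = 7.916 × 10^-4 mol
mass of Na2CO3 = 7.916 × 10^-4 × 105.99 g/mol = 0.08390 g

0.08390 g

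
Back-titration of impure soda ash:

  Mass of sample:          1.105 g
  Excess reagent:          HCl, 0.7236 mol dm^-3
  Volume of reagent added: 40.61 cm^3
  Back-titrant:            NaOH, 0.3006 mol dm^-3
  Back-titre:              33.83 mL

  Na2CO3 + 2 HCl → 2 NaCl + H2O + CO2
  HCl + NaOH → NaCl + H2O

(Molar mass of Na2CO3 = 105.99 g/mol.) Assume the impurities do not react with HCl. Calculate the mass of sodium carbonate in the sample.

n(HCl) added = 0.04061 × 0.7236 = 0.02939 mol
n(NaOH) used in back-titration = 0.03383 × 0.3006 = 0.01017 mol
n(HCl) left over = 0.01017 mol (1:1 ratio)
n(HCl) consumed by analyte = 0.02939 − 0.01017 = 0.01922 mol
From the 1:2 ratio, n(Na2CO3) = 1/2 × 0.01922 = 9.608 × 10^-3 mol
mass of Na2CO3 = 9.608 × 10^-3 × 105.99 = 1.018 g

1.018 g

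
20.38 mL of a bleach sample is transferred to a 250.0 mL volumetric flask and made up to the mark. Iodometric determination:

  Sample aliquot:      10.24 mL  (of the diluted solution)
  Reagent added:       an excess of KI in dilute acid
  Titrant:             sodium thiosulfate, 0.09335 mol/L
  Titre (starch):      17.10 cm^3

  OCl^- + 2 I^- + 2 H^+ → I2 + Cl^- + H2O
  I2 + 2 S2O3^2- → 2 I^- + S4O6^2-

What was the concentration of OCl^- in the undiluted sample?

n(S2O3^2-) = 0.01710 × 0.09335 = 1.596 × 10^-3 mol
n(I2) = n(S2O3^2-)/2 = 7.981 × 10^-4 mol
n(OCl^-) in the aliquot = 7.981 × 10^-4 mol (1:1 ratio)
[OCl^-]_dilute = 7.981 × 10^-4 / 0.01024 = 0.07794 mol/L
[OCl^-]_original = 0.07794 × 250.0/20.38 = 0.9561 mol/L

0.9561 mol/L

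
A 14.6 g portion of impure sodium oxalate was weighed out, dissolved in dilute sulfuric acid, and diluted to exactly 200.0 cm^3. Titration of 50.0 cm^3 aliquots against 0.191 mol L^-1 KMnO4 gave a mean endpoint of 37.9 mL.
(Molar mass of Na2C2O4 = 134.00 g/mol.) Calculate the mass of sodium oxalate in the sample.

2 MnO4^- + 5 C2O4^2- + 16 H^+ → 2 Mn^2+ + 10 CO2 + 8 H2O
n(KMnO4) per titration = 0.0379 × 0.191 = 7.24 × 10^-3 mol
From the 5:2 ratio, n(Na2C2O4) in each aliquot = 5/2 × 7.24 × 10^-3 = 0.0181 mol
n(Na2C2O4) in the whole flask = 0.0181 × 200.0/50.0 = 0.0724 mol
mass of Na2C2O4 = 0.0724 × 134.00 = 9.70 g

9.70 g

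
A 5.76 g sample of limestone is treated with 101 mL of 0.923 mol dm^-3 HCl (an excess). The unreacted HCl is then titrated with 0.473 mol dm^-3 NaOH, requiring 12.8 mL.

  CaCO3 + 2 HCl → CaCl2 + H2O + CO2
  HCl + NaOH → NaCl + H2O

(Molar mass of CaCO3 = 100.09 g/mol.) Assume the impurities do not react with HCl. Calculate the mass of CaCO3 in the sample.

4.36 g

n(HCl) added = 0.101 × 0.923 = 0.0932 mol
n(NaOH) used in back-titration = 0.0128 × 0.473 = 6.05 × 10^-3 mol
n(HCl) left over = 6.05 × 10^-3 mol (1:1 ratio)
n(HCl) consumed by analyte = 0.0932 − 6.05 × 10^-3 = 0.0872 mol
From the 1:2 ratio, n(CaCO3) = 1/2 × 0.0872 = 0.0436 mol
mass of CaCO3 = 0.0436 × 100.09 = 4.36 g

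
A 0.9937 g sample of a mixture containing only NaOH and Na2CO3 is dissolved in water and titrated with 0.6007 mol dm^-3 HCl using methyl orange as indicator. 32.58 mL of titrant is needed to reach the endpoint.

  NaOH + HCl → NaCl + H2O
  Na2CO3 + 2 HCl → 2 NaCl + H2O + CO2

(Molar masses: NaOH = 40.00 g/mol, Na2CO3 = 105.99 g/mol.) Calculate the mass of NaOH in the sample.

n(HCl) = 0.03258 × 0.6007 = 0.01957 mol
Let x = n(NaOH), y = n(Na2CO3).
Titrant: 1x + 2y = 0.01957;  mass: 40.00x + 105.99y = 0.9937
Solving, x = 3.344 × 10^-3 mol, y = 8.113 × 10^-3 mol
mass of NaOH = 3.344 × 10^-3 × 40.00 = 0.1338 g

0.1338 g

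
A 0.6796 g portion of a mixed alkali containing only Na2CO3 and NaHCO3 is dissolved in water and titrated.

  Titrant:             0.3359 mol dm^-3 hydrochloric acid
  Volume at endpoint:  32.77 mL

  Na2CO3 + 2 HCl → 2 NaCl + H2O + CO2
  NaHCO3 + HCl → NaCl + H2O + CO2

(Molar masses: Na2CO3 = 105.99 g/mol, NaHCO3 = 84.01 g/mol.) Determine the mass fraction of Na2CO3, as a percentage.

61.63 %

n(HCl) = 0.03277 × 0.3359 = 0.01101 mol
Let x = n(Na2CO3), y = n(NaHCO3).
Titrant: 2x + 1y = 0.01101;  mass: 105.99x + 84.01y = 0.6796
Solving, x = 3.952 × 10^-3 mol, y = 3.104 × 10^-3 mol
mass of Na2CO3 = 3.952 × 10^-3 × 105.99 = 0.4189 g
% Na2CO3 = 0.4189 / 0.6796 × 100 = 61.63 %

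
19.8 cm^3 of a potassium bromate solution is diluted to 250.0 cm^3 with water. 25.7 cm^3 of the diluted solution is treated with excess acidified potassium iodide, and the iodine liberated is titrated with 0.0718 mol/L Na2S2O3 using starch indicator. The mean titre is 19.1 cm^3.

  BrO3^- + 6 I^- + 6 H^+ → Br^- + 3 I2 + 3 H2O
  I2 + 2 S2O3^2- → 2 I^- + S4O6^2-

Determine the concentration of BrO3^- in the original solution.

0.112 mol/L

n(S2O3^2-) = 0.0191 × 0.0718 = 1.37 × 10^-3 mol
n(I2) = n(S2O3^2-)/2 = 6.86 × 10^-4 mol
From the 1:3 ratio, n(BrO3^-) in the aliquot = 1/3 × 6.86 × 10^-4 = 2.29 × 10^-4 mol
[BrO3^-]_dilute = 2.29 × 10^-4 / 0.0257 = 0.00889 mol/L
[BrO3^-]_original = 0.00889 × 250.0/19.8 = 0.112 mol/L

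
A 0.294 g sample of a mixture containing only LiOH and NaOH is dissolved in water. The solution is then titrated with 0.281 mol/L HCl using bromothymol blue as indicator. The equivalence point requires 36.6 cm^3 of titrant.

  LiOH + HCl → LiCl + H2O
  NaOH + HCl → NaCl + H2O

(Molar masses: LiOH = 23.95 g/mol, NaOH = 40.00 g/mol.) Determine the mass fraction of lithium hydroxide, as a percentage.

n(HCl) = 0.0366 × 0.281 = 0.0103 mol
Let x = n(LiOH), y = n(NaOH).
Titrant: 1x + 1y = 0.0103;  mass: 23.95x + 40.00y = 0.294
Solving, x = 7.31 × 10^-3 mol, y = 2.97 × 10^-3 mol
mass of LiOH = 7.31 × 10^-3 × 23.95 = 0.175 g
% LiOH = 0.175 / 0.294 × 100 = 59.6 %

59.6 %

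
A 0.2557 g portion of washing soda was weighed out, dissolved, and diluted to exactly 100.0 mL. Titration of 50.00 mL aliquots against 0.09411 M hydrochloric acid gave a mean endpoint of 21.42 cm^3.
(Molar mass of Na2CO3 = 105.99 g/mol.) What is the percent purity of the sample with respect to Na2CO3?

83.56 %

Na2CO3 + 2 HCl → 2 NaCl + H2O + CO2
n(HCl) per titration = 0.02142 × 0.09411 = 2.016 × 10^-3 mol
From the 1:2 ratio, n(Na2CO3) in each aliquot = 1/2 × 2.016 × 10^-3 = 1.008 × 10^-3 mol
n(Na2CO3) in the whole flask = 1.008 × 10^-3 × 100.0/50.00 = 2.016 × 10^-3 mol
mass of Na2CO3 = 2.016 × 10^-3 × 105.99 = 0.2137 g
% Na2CO3 = 0.2137 / 0.2557 × 100 = 83.56 %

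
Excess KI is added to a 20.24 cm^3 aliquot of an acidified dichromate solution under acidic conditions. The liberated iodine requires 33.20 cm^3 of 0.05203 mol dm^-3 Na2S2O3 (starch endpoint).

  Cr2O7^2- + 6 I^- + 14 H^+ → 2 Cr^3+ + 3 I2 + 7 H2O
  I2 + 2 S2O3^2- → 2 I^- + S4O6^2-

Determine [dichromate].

0.01422 mol/L

n(S2O3^2-) = 0.03320 × 0.05203 = 1.727 × 10^-3 mol
n(I2) = n(S2O3^2-)/2 = 8.637 × 10^-4 mol
From the 1:3 ratio, n(Cr2O7^2-) in the aliquot = 1/3 × 8.637 × 10^-4 = 2.879 × 10^-4 mol
[Cr2O7^2-] = 2.879 × 10^-4 / 0.02024 = 0.01422 mol/L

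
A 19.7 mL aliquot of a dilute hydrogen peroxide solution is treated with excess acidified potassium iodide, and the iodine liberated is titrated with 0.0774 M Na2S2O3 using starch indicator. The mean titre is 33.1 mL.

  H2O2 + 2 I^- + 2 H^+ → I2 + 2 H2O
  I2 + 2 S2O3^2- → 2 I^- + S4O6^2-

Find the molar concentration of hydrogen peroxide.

n(S2O3^2-) = 0.0331 × 0.0774 = 2.56 × 10^-3 mol
n(I2) = n(S2O3^2-)/2 = 1.28 × 10^-3 mol
n(H2O2) in the aliquot = 1.28 × 10^-3 mol (1:1 ratio)
[H2O2] = 1.28 × 10^-3 / 0.0197 = 0.0650 mol/L

0.0650 M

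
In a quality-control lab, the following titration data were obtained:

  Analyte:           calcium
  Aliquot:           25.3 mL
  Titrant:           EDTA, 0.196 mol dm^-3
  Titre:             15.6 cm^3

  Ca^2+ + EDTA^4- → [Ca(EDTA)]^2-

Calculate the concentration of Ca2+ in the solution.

n(EDTA) = 0.0156 L × 0.196 mol/L = 3.06 × 10^-3 mol
n(Ca2+) = 3.06 × 10^-3 mol (1:1 mole ratio)
[Ca2+] = 3.06 × 10^-3 mol / 0.0253 L = 0.121 mol/L

0.121 mol/L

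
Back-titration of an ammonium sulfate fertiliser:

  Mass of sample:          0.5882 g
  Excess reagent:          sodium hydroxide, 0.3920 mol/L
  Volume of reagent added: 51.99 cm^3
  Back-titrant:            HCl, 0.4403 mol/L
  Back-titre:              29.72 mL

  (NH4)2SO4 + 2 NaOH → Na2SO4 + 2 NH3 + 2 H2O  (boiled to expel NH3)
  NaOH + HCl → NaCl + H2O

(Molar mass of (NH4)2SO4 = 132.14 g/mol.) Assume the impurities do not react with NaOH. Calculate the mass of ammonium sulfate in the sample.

0.4819 g

n(NaOH) added = 0.05199 × 0.3920 = 0.02038 mol
n(HCl) used in back-titration = 0.02972 × 0.4403 = 0.01309 mol
n(NaOH) left over = 0.01309 mol (1:1 ratio)
n(NaOH) consumed by analyte = 0.02038 − 0.01309 = 7.294 × 10^-3 mol
From the 1:2 ratio, n((NH4)2SO4) = 1/2 × 7.294 × 10^-3 = 3.647 × 10^-3 mol
mass of (NH4)2SO4 = 3.647 × 10^-3 × 132.14 = 0.4819 g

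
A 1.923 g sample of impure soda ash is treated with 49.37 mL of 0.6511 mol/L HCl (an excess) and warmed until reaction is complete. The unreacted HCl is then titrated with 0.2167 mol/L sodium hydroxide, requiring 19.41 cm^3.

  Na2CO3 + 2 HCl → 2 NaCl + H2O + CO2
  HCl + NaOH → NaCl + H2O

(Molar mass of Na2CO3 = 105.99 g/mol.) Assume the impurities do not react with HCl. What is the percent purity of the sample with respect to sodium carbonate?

n(HCl) added = 0.04937 × 0.6511 = 0.03214 mol
n(NaOH) used in back-titration = 0.01941 × 0.2167 = 4.206 × 10^-3 mol
n(HCl) left over = 4.206 × 10^-3 mol (1:1 ratio)
n(HCl) consumed by analyte = 0.03214 − 4.206 × 10^-3 = 0.02794 mol
From the 1:2 ratio, n(Na2CO3) = 1/2 × 0.02794 = 0.01397 mol
mass of Na2CO3 = 0.01397 × 105.99 = 1.481 g
% Na2CO3 = 1.481 / 1.923 × 100 = 76.99 %

76.99 %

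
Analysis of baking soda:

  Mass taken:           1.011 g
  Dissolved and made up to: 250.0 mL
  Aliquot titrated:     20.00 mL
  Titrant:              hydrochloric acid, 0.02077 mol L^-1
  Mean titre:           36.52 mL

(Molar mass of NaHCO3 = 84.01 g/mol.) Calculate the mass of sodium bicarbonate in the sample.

NaHCO3 + HCl → NaCl + H2O + CO2
n(HCl) per titration = 0.03652 × 0.02077 = 7.585 × 10^-4 mol
n(NaHCO3) in each aliquot = 7.585 × 10^-4 mol (1:1 ratio)
n(NaHCO3) in the whole flask = 7.585 × 10^-4 × 250.0/20.00 = 9.482 × 10^-3 mol
mass of NaHCO3 = 9.482 × 10^-3 × 84.01 = 0.7965 g

0.7965 g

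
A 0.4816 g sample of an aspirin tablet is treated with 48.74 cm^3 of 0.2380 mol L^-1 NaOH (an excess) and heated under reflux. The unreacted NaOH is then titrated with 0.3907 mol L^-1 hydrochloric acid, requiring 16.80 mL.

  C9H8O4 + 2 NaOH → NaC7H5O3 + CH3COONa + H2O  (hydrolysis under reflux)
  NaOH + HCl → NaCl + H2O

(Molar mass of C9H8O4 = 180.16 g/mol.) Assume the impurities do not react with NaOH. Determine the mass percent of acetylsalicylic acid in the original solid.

n(NaOH) added = 0.04874 × 0.2380 = 0.01160 mol
n(HCl) used in back-titration = 0.01680 × 0.3907 = 6.564 × 10^-3 mol
n(NaOH) left over = 6.564 × 10^-3 mol (1:1 ratio)
n(NaOH) consumed by analyte = 0.01160 − 6.564 × 10^-3 = 5.036 × 10^-3 mol
From the 1:2 ratio, n(C9H8O4) = 1/2 × 5.036 × 10^-3 = 2.518 × 10^-3 mol
mass of C9H8O4 = 2.518 × 10^-3 × 180.16 = 0.4537 g
% C9H8O4 = 0.4537 / 0.4816 × 100 = 94.20 %

94.20 %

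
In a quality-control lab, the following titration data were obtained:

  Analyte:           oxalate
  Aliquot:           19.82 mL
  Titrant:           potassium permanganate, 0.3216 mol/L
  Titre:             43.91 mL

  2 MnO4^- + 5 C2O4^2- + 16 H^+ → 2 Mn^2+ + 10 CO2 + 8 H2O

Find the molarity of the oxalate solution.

1.781 mol/L

n(KMnO4) = 0.04391 L × 0.3216 mol/L = 0.01412 mol
From the 5:2 mole ratio, n(C2O4^2-) = 5/2 × 0.01412 = 0.03530 mol
[C2O4^2-] = 0.03530 mol / 0.01982 L = 1.781 mol/L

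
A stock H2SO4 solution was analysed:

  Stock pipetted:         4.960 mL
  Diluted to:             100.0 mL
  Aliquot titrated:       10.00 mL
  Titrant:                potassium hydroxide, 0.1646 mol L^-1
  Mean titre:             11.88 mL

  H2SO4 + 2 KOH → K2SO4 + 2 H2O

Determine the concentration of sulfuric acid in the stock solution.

n(KOH) = 0.01188 × 0.1646 = 1.955 × 10^-3 mol
From the 1:2 ratio, n(H2SO4) in the aliquot = 1/2 × 1.955 × 10^-3 = 9.777 × 10^-4 mol
[H2SO4]_dilute = 9.777 × 10^-4 / 0.01000 = 0.09777 mol/L
Dilution factor = 100.0 / 4.960 = 20.16
[H2SO4]_stock = 0.09777 × 20.16 = 1.971 mol/L

1.971 mol/L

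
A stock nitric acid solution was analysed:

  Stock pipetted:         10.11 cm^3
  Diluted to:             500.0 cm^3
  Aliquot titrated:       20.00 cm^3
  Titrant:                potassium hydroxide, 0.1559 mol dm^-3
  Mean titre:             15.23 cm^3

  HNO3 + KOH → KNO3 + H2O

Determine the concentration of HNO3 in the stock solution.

n(KOH) = 0.01523 × 0.1559 = 2.374 × 10^-3 mol
n(HNO3) in the aliquot = 2.374 × 10^-3 mol (1:1 ratio)
[HNO3]_dilute = 2.374 × 10^-3 / 0.02000 = 0.1187 mol/L
Dilution factor = 500.0 / 10.11 = 49.46
[HNO3]_stock = 0.1187 × 49.46 = 5.871 mol/L

5.871 mol/L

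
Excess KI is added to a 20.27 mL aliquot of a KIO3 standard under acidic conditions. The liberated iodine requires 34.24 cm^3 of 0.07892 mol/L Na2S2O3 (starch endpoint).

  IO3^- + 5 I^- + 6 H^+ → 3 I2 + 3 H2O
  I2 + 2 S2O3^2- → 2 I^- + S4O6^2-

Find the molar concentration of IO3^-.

0.02222 mol/L

n(S2O3^2-) = 0.03424 × 0.07892 = 2.702 × 10^-3 mol
n(I2) = n(S2O3^2-)/2 = 1.351 × 10^-3 mol
From the 1:3 ratio, n(IO3^-) in the aliquot = 1/3 × 1.351 × 10^-3 = 4.504 × 10^-4 mol
[IO3^-] = 4.504 × 10^-4 / 0.02027 = 0.02222 mol/L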